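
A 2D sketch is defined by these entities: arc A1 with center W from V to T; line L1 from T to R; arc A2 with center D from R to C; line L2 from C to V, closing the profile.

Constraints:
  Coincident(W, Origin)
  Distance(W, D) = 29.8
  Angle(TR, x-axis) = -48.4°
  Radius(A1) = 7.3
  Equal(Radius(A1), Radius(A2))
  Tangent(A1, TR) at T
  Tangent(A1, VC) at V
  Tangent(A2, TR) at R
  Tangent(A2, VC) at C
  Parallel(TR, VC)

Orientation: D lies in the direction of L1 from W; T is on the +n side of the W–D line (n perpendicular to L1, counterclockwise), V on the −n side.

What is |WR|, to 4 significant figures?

30.68

Tangency of A1 to both parallel lines with radius 7.3 puts T and V at W ± 7.3·n: T = (5.459, 4.847), V = (-5.459, -4.847). Equal radii place R and C the same way about D: R = D + 7.3·n = (25.24, -17.44), C = D − 7.3·n = (14.33, -27.13). Then |WR| = |R − W| = 30.68.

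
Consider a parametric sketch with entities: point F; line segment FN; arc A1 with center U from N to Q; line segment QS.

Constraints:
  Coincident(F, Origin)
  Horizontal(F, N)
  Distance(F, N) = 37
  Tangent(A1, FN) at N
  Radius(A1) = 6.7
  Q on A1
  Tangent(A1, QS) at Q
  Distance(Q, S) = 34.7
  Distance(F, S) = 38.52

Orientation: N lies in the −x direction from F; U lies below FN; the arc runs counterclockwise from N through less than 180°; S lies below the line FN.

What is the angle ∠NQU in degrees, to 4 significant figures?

21.24°

Checks: |UQ| = 6.700 ✓; ∠(UQ, QS) = 90.00° ✓; |QS| = 34.70 ✓; |FS| = 38.52 ✓.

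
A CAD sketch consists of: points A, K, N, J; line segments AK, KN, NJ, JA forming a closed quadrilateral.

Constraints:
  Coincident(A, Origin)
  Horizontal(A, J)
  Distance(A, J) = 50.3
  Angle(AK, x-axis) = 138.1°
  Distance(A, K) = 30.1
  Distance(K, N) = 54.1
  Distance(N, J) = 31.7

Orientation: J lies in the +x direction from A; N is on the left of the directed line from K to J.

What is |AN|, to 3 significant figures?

40.5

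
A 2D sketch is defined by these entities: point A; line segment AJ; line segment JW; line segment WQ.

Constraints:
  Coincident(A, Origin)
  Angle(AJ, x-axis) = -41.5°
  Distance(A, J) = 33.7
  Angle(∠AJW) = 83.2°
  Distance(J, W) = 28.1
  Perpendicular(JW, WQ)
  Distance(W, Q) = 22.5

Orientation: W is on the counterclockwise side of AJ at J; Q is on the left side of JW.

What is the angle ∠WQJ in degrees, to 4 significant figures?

51.32°

∠AJW = 83.2°, so JW runs at -41.5° + (180° − 83.2°) = 55.30° from the x-axis; with |JW| = 28.1, W = J + 28.1·(cos 55.30°, sin 55.30°) = (41.24, 0.7720). The perpendicularity gives WQ at right angles to JW; with |WQ| = 22.5 on the left of JW, Q = W + 22.5·(-0.8221, 0.5693) = (22.74, 13.58). Then cos ∠WQJ = QW·QJ / (|QW||QJ|), giving 51.32°.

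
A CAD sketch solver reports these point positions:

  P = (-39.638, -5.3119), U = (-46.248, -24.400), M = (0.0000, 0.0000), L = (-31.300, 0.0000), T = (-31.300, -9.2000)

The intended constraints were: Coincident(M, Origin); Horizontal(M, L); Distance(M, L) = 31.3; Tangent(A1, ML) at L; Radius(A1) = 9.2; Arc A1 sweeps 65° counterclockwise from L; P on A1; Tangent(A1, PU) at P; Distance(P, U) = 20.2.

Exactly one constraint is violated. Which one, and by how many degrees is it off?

Tangent(A1, PU) at P — off by 5.90°.

M = (0.00, 0.00) ✓; M.y = 0.00, L.y = 0.00 ✓; |ML| = 31.30 ✓; ∠(TL, LM) = 90.00° ✓; |TL| = 9.200 ✓; bearing(T→P) − bearing(T→L) = 65.00° ✓; |TP| = 9.200 ✓; ∠(TP, PU) = 84.10° ✗; |PU| = 20.20 ✓.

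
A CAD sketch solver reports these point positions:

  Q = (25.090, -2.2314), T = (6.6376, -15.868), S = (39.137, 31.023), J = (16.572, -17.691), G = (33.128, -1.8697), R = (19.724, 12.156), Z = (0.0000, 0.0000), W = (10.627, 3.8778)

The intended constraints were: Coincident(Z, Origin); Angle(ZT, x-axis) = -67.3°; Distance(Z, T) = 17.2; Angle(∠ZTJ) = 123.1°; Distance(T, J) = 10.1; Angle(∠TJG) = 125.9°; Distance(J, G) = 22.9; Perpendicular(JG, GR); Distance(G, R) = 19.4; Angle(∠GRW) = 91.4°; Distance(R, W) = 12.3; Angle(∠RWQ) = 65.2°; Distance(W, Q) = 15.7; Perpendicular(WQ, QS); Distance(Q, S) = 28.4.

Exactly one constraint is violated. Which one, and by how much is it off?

Distance(Q, S) = 28.4 — off by 7.70.

Z = (0.00, 0.00) ✓; ZT at -67.30° ✓; |ZT| = 17.20 ✓; ∠ZTJ = 123.1° ✓; |TJ| = 10.10 ✓; ∠TJG = 125.9° ✓; |JG| = 22.90 ✓; ∠(JG, GR) = 90.00° ✓; |GR| = 19.40 ✓; ∠GRW = 91.40° ✓; |RW| = 12.30 ✓; ∠RWQ = 65.20° ✓; |WQ| = 15.70 ✓; ∠(WQ, QS) = 90.00° ✓; |QS| = 36.10 ✗.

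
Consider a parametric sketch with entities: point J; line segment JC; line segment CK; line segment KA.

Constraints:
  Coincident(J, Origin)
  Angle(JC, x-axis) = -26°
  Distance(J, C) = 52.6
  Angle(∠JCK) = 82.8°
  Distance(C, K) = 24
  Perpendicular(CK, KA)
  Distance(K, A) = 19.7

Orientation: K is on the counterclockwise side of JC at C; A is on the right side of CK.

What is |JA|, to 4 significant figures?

73.96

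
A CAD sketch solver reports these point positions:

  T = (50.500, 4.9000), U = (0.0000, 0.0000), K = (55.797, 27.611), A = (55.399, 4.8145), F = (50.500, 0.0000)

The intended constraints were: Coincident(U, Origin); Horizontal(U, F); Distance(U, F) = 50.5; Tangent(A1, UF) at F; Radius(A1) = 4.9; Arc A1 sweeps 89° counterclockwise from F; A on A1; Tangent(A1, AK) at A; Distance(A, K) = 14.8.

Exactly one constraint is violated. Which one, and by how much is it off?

Distance(A, K) = 14.8 — off by 8.00.

U = (0.00, 0.00) ✓; U.y = 0.00, F.y = 0.00 ✓; |UF| = 50.50 ✓; ∠(TF, FU) = 90.00° ✓; |TF| = 4.900 ✓; bearing(T→A) − bearing(T→F) = 89.00° ✓; |TA| = 4.900 ✓; ∠(TA, AK) = 90.00° ✓; |AK| = 22.80 ✗.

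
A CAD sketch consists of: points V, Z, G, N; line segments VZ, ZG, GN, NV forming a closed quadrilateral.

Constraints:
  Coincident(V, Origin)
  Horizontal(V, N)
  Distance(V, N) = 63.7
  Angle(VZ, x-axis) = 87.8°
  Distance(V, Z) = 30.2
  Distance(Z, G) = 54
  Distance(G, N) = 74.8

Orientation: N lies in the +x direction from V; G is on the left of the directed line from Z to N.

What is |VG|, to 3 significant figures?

79.5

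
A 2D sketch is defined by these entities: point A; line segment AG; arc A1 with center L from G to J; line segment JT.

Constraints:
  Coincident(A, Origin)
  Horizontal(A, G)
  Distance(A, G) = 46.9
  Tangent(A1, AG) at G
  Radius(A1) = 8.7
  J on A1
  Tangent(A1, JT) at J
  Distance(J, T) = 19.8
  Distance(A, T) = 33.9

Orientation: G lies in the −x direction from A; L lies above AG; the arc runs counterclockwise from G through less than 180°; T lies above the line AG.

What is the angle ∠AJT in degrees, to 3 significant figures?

57.5°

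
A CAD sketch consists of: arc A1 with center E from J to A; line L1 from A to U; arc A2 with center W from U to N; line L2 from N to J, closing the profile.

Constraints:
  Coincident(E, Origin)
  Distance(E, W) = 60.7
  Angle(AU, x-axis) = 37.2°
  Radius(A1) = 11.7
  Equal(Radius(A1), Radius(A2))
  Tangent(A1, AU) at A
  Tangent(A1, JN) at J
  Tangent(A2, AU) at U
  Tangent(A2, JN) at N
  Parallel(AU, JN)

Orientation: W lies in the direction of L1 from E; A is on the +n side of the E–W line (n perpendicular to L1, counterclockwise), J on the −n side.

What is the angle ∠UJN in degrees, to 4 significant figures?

21.08°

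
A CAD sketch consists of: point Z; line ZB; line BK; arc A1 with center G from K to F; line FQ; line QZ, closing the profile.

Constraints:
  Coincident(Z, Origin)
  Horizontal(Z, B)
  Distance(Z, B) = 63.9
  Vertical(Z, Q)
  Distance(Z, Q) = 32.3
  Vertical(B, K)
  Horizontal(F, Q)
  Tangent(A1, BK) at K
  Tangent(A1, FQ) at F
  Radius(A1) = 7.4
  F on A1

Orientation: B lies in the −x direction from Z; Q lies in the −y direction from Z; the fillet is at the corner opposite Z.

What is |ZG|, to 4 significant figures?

61.74

Z is at the origin; ZB is horizontal with |ZB| = 63.9 and B on the −x side, so B = (-63.90, 0.000). Z and Q share the same x with |ZQ| = 32.3 and Q on the −y side, so Q = (0.000, -32.30). The virtual corner opposite Z is at (-63.90, -32.30). A1 meets BK tangentially, so GK is at right angles to BK and since A1 is tangent to FQ there, GF ⟂ FQ, with radius 7.4, so the center G sits 7.4 in from both sides at G = (-56.50, -24.90). Then |ZG| = |G − Z| = 61.74.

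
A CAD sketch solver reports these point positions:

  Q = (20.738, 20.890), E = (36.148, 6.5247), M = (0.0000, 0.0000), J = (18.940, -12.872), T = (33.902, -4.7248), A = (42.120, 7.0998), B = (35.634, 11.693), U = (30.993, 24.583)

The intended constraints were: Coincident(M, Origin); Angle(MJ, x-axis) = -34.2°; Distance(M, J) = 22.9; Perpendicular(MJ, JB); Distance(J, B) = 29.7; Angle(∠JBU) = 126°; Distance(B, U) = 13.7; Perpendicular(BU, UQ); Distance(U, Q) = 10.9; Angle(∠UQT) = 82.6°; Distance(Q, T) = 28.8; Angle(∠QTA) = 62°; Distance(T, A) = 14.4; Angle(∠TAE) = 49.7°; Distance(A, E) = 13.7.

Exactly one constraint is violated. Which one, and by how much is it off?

Distance(A, E) = 13.7 — off by 7.70.

M = (0.00, 0.00) ✓; MJ at -34.20° ✓; |MJ| = 22.90 ✓; ∠(MJ, JB) = 90.00° ✓; |JB| = 29.70 ✓; ∠JBU = 126.0° ✓; |BU| = 13.70 ✓; ∠(BU, UQ) = 90.00° ✓; |UQ| = 10.90 ✓; ∠UQT = 82.61° ✓; |QT| = 28.80 ✓; ∠QTA = 62.00° ✓; |TA| = 14.40 ✓; ∠TAE = 49.70° ✓; |AE| = 6.000 ✗.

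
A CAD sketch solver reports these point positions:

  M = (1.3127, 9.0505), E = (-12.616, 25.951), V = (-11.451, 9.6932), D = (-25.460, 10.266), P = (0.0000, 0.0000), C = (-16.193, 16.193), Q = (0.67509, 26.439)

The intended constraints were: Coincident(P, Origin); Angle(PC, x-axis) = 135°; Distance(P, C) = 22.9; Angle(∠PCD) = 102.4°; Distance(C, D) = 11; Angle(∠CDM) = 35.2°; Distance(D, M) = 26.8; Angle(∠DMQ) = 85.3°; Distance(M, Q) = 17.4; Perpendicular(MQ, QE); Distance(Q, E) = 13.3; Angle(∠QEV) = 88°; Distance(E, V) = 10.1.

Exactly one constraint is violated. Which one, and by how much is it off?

Distance(E, V) = 10.1 — off by 6.20.

P = (0.00, 0.00) ✓; PC at 135.0° ✓; |PC| = 22.90 ✓; ∠PCD = 102.4° ✓; |CD| = 11.00 ✓; ∠CDM = 35.20° ✓; |DM| = 26.80 ✓; ∠DMQ = 85.30° ✓; |MQ| = 17.40 ✓; ∠(MQ, QE) = 90.00° ✓; |QE| = 13.30 ✓; ∠QEV = 88.00° ✓; |EV| = 16.30 ✗.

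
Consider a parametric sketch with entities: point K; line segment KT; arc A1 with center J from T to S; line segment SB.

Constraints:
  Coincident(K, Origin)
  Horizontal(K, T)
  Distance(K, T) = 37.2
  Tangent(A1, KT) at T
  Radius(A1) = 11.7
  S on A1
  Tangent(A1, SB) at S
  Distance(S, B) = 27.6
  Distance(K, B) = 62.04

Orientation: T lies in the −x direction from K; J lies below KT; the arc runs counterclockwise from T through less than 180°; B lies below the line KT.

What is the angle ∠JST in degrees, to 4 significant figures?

43.63°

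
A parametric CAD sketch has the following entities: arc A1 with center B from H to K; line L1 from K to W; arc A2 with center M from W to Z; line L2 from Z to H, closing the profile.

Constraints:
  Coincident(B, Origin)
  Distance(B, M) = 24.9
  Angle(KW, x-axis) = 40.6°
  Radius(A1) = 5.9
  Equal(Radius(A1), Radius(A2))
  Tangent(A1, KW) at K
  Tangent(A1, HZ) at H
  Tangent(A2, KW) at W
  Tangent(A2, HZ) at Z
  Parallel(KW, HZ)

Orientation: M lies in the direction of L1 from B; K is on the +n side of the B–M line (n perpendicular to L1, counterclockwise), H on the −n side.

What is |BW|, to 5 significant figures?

25.589

Tangency of A1 to both parallel lines with radius 5.9 puts K and H at B ± 5.9·n: K = (-3.8396, 4.4797), H = (3.8396, -4.4797). Equal radii place W and Z the same way about M: W = M + 5.9·n = (15.066, 20.684), Z = M − 5.9·n = (22.745, 11.725). Then |BW| = |W − B| = 25.589.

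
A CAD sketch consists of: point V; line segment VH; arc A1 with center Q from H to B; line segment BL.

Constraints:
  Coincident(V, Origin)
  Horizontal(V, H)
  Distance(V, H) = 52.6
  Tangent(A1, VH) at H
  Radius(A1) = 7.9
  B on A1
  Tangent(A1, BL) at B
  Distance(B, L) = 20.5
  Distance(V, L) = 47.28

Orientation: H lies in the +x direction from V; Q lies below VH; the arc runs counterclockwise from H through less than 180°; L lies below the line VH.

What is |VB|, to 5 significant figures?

45.347

V is at the origin; VH is horizontal with |VH| = 52.6 and H on the +x side, so H = (52.600, 0.0000). The tangent condition forces QH to be normal to VH, so Q = H + (0, -7.9) = (52.600, -7.9000). Since QB ⟂ BL (tangency), |QL| = √(7.9² + 20.5²) = 21.970 regardless of where B sits on A1. So L lies on both circle(V, 47.28) and circle(Q, 21.970); the below-VH intersection is L = (39.697, -25.681). B is the foot of the tangent from L: B = (44.965, -5.8698).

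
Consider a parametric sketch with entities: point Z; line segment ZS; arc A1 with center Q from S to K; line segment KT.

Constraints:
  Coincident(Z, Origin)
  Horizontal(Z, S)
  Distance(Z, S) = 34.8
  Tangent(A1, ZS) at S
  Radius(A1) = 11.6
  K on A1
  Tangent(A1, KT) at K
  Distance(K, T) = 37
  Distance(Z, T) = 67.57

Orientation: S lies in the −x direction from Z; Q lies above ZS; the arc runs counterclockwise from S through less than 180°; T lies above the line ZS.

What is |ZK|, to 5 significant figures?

31.404

Checks: ∠(QS, SZ) = 90.00° ✓; |QK| = 11.60 ✓; ∠(QK, KT) = 90.00° ✓; |KT| = 37.00 ✓; |ZT| = 67.57 ✓.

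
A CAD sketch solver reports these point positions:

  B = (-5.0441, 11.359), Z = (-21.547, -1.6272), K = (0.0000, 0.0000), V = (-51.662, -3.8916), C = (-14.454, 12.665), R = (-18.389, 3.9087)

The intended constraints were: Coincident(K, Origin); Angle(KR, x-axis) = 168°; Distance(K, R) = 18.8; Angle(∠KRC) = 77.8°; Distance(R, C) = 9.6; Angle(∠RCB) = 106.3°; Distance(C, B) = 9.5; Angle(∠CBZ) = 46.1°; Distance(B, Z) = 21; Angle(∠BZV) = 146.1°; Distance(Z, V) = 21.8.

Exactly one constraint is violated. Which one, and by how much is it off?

Distance(Z, V) = 21.8 — off by 8.40.

K = (0.00, 0.00) ✓; KR at 168.0° ✓; |KR| = 18.80 ✓; ∠KRC = 77.80° ✓; |RC| = 9.600 ✓; ∠RCB = 106.3° ✓; |CB| = 9.500 ✓; ∠CBZ = 46.10° ✓; |BZ| = 21.00 ✓; ∠BZV = 146.1° ✓; |ZV| = 30.20 ✗.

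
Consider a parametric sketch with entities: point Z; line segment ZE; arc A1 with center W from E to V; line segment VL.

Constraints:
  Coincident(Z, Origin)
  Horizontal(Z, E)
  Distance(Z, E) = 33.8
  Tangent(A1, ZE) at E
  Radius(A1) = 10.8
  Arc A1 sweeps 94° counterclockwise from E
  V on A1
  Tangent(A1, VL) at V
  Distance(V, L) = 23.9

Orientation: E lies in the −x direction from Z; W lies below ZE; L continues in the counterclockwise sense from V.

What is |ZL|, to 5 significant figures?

55.622

On A1, E sits at bearing 90° from W; a 94° counterclockwise sweep puts V at bearing 184°, so V = W + 10.8·(cos 184°, sin 184°) = (-44.574, -11.553). The tangent condition forces WV to be normal to VL, so VL runs along (−sin 184°, cos 184°); with |VL| = 23.9, L = (-42.907, -35.395). Then |ZL| = |L − Z| = 55.622.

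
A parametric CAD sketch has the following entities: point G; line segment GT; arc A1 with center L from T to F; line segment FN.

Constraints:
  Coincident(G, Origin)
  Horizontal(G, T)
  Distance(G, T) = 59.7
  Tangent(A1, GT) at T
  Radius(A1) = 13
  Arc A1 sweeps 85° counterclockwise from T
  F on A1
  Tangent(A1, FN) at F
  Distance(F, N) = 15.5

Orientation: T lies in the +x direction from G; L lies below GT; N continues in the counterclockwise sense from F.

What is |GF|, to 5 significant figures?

48.232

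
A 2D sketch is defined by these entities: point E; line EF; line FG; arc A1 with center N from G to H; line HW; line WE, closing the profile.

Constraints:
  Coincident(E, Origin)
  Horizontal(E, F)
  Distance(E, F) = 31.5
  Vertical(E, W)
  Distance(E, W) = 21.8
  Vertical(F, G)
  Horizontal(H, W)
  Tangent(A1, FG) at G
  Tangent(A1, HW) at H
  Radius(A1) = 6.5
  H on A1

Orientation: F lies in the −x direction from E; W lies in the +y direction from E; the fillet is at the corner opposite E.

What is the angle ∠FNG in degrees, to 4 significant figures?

66.98°

E is at the origin; EF is horizontal with |EF| = 31.5 and F on the −x side, so F = (-31.50, 0.000). E and W share the same x with |EW| = 21.8 and W on the +y side, so W = (0.000, 21.80). The virtual corner opposite E is at (-31.50, 21.80). Tangency of A1 to FG means the radius NG is perpendicular to FG and tangency of A1 to HW means the radius NH is perpendicular to HW, with radius 6.5, so the center N sits 6.5 in from both sides at N = (-25.00, 15.30). That places the tangent points at G = (-31.50, 15.30) on FG and H = (-25.00, 21.80) on HW. Then cos ∠FNG = NF·NG / (|NF||NG|), giving 66.98°.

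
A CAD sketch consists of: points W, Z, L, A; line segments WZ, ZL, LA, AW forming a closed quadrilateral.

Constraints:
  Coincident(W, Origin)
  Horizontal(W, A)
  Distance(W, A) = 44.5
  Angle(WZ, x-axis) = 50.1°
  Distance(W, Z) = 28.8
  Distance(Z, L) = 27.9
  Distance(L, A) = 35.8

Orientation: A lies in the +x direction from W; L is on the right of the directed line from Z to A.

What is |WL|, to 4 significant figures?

9.845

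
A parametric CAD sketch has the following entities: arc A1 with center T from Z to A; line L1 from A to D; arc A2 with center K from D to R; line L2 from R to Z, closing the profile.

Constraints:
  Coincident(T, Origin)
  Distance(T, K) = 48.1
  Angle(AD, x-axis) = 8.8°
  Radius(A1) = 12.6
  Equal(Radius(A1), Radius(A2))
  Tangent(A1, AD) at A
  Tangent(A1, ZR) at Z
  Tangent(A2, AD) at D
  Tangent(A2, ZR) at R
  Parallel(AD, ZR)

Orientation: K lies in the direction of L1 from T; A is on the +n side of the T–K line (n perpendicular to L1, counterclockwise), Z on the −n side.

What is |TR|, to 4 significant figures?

49.72

The slot axis is L1's direction at 8.8°, so u = (cos 8.8°, sin 8.8°) = (0.9882, 0.1530) and n = (−sin 8.8°, cos 8.8°) = (-0.1530, 0.9882). T is at the origin and K lies 48.1 along u from T, so K = 48.1·u = (47.53, 7.359). Tangency of A1 to both parallel lines with radius 12.6 puts A and Z at T ± 12.6·n: A = (-1.928, 12.45), Z = (1.928, -12.45). Equal radii place D and R the same way about K: D = K + 12.6·n = (45.61, 19.81), R = K − 12.6·n = (49.46, -5.093). Then |TR| = |R − T| = 49.72.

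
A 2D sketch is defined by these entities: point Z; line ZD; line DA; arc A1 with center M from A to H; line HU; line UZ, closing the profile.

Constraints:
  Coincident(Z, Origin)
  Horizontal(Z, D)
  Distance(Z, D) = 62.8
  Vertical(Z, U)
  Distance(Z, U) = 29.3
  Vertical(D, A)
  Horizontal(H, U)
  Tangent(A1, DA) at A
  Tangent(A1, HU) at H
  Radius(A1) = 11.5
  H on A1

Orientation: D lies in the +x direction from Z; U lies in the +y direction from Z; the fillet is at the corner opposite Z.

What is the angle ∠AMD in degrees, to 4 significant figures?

57.13°

Z is at the origin; ZD is horizontal with |ZD| = 62.8 and D on the +x side, so D = (62.80, 0.000). Z and U share the same x with |ZU| = 29.3 and U on the +y side, so U = (0.000, 29.30). The virtual corner opposite Z is at (62.80, 29.30). Tangency of A1 to DA means the radius MA is perpendicular to DA and tangency of A1 to HU means the radius MH is perpendicular to HU, with radius 11.5, so the center M sits 11.5 in from both sides at M = (51.30, 17.80). That places the tangent points at A = (62.80, 17.80) on DA and H = (51.30, 29.30) on HU. Then cos ∠AMD = MA·MD / (|MA||MD|), giving 57.13°.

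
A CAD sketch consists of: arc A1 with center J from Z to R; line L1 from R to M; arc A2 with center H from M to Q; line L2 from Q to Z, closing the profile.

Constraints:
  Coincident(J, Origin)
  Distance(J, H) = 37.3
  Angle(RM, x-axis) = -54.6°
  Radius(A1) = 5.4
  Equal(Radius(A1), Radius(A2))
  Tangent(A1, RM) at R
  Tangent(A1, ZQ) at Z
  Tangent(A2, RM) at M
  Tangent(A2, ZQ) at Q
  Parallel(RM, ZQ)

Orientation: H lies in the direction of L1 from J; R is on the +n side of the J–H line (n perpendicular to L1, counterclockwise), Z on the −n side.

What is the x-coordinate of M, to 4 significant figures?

26.01

The slot axis is L1's direction at -54.6°, so u = (cos -54.6°, sin -54.6°) = (0.5793, -0.8151) and n = (−sin -54.6°, cos -54.6°) = (0.8151, 0.5793). J is at the origin and H lies 37.3 along u from J, so H = 37.3·u = (21.61, -30.40). Tangency of A1 to both parallel lines with radius 5.4 puts R and Z at J ± 5.4·n: R = (4.402, 3.128), Z = (-4.402, -3.128). Equal radii place M and Q the same way about H: M = H + 5.4·n = (26.01, -27.28), Q = H − 5.4·n = (17.21, -33.53). So M.x = 26.01.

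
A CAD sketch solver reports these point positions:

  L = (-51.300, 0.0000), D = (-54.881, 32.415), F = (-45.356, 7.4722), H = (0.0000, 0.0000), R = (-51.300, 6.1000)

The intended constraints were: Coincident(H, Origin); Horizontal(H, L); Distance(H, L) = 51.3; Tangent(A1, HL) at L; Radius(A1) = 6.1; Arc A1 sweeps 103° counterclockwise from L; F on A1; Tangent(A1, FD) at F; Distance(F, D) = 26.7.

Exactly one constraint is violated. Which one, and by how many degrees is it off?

Tangent(A1, FD) at F — off by 7.90°.

H = (0.00, 0.00) ✓; H.y = 0.00, L.y = 0.00 ✓; |HL| = 51.30 ✓; ∠(RL, LH) = 90.00° ✓; |RL| = 6.100 ✓; bearing(R→F) − bearing(R→L) = 103.0° ✓; |RF| = 6.100 ✓; ∠(RF, FD) = 82.10° ✗; |FD| = 26.70 ✓.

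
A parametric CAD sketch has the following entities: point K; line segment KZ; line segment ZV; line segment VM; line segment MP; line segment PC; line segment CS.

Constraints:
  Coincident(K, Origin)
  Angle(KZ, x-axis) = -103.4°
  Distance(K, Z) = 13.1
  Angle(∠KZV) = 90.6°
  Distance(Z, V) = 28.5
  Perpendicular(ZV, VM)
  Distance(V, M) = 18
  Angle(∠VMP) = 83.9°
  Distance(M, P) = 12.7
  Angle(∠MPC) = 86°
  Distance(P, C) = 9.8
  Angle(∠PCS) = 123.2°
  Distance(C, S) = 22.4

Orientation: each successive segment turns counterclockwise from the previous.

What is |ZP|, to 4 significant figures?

23.00

K is at the origin; KZ runs at -103.4° with length 13.1, so Z = (-3.036, -12.74). ∠KZV = 90.6° gives ZV at -14.00° from the x-axis; with |ZV| = 28.5, V = (24.62, -19.64). The perpendicularity gives VM at right angles to ZV, so VM runs at 76.00°; with |VM| = 18.0, M = (28.97, -2.173). ∠VMP = 83.9° gives MP at 172.1° from the x-axis; with |MP| = 12.7, P = (16.39, -0.4273). Then |ZP| = |P − Z| = 23.00.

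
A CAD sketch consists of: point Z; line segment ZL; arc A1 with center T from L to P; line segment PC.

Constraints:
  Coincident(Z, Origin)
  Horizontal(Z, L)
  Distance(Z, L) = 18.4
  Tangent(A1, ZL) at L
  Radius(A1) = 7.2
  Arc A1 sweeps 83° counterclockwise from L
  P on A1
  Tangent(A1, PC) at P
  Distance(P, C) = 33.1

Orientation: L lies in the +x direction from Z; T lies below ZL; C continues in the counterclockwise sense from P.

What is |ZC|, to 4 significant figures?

39.84

Z is at the origin; ZL is horizontal with |ZL| = 18.4 and L on the +x side, so L = (18.40, 0.000). Tangency of A1 to ZL means the radius TL is perpendicular to ZL, so T = L + (0, -7.2) = (18.40, -7.200). On A1, L sits at bearing 90° from T; an 83° counterclockwise sweep puts P at bearing 173°, so P = T + 7.2·(cos 173°, sin 173°) = (11.25, -6.323). The tangent condition forces TP to be normal to PC, so PC runs along (−sin 173°, cos 173°); with |PC| = 33.1, C = (7.220, -39.18). Then |ZC| = |C − Z| = 39.84.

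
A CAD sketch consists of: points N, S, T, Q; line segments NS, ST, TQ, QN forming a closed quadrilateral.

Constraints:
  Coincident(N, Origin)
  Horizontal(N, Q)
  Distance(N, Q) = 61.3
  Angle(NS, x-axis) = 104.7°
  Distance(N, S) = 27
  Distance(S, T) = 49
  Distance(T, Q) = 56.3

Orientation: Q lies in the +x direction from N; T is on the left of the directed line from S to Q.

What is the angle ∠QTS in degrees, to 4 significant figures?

87.47°

N is at the origin; N and Q share the same y with |NQ| = 61.3 and Q in +x, so Q = (61.3, 0). NS runs at 104.7° with |NS| = 27.0, so S = (-6.851, 26.12). T is determined by |ST| = 49.0 and |TQ| = 56.3 together: it lies at the intersection of circle(S, 49.0) and circle(Q, 56.3). With |SQ| = 72.98, the foot of the radical line on SQ is 31.23 from S and the perpendicular offset is √(49.0² − 31.23²) = 37.76. Taking the left-of-SQ solution: T = (35.82, 50.20).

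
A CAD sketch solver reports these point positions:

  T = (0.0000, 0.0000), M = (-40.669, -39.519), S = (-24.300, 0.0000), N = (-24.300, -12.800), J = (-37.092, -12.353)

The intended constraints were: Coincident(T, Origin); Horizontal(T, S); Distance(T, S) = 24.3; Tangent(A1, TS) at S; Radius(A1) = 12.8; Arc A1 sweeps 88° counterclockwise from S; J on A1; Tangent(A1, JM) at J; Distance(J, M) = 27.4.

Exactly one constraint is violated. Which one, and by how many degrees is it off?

Tangent(A1, JM) at J — off by 5.50°.

T = (0.00, 0.00) ✓; T.y = 0.00, S.y = 0.00 ✓; |TS| = 24.30 ✓; ∠(NS, ST) = 90.00° ✓; |NS| = 12.80 ✓; bearing(N→J) − bearing(N→S) = 88.00° ✓; |NJ| = 12.80 ✓; ∠(NJ, JM) = 95.50° ✗; |JM| = 27.40 ✓.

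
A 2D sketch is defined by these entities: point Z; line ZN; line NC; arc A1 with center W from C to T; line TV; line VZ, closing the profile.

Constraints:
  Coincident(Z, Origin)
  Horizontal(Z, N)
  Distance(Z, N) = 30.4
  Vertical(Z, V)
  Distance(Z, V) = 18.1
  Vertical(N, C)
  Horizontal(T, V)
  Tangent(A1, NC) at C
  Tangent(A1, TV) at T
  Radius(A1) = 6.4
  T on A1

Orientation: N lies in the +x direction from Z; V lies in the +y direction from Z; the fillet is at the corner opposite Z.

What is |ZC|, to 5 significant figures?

32.574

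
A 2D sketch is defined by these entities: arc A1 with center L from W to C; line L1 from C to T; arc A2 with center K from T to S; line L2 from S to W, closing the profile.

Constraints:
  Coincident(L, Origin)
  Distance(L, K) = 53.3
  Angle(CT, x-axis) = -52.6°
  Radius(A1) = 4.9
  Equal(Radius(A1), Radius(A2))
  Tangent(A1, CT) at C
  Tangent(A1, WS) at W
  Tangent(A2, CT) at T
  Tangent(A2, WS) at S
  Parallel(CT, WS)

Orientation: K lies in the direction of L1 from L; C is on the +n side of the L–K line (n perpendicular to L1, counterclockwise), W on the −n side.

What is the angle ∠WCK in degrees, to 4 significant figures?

84.75°

L is at the origin and K lies 53.3 along u from L, so K = 53.3·u = (32.37, -42.34). Tangency of A1 to both parallel lines with radius 4.9 puts C and W at L ± 4.9·n: C = (3.893, 2.976), W = (-3.893, -2.976). Then cos ∠WCK = CW·CK / (|CW||CK|), giving 84.75°.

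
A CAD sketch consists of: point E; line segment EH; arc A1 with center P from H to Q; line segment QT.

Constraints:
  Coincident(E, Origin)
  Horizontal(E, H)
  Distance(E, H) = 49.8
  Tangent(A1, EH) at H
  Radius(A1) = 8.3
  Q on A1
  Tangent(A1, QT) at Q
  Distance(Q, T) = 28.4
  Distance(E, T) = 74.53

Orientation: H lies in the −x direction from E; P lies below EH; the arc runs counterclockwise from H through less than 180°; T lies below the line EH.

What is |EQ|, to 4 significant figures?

57.87

Checks: ∠(PH, HE) = 90.00° ✓; |PQ| = 8.300 ✓; ∠(PQ, QT) = 90.00° ✓; |QT| = 28.40 ✓; |ET| = 74.53 ✓.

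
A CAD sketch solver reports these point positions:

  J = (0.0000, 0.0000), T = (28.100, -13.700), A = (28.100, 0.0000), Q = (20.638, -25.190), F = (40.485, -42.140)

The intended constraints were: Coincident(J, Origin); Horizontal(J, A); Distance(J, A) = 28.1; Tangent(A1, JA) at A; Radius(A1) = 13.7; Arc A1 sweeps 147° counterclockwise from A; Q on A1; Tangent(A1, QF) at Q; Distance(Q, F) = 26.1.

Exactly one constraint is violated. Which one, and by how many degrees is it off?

Tangent(A1, QF) at Q — off by 7.50°.

J = (0.00, 0.00) ✓; J.y = 0.00, A.y = 0.00 ✓; |JA| = 28.10 ✓; ∠(TA, AJ) = 90.00° ✓; |TA| = 13.70 ✓; bearing(T→Q) − bearing(T→A) = 147.0° ✓; |TQ| = 13.70 ✓; ∠(TQ, QF) = 97.50° ✗; |QF| = 26.10 ✓.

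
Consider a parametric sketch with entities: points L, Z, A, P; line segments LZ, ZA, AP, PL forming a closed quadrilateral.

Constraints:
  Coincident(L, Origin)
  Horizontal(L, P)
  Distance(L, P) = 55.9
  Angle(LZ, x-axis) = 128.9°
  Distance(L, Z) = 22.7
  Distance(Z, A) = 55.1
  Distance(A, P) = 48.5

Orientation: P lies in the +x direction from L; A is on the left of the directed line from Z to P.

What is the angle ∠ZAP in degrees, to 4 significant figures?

88.34°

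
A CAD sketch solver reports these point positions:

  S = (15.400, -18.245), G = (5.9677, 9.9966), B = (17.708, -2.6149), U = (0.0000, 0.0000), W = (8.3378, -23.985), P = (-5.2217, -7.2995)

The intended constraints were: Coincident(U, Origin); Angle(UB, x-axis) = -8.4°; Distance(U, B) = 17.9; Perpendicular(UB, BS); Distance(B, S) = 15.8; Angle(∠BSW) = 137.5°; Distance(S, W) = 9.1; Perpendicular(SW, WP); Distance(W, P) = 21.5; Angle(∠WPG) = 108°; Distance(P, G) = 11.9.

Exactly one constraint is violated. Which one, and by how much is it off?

Distance(P, G) = 11.9 — off by 8.70.

U = (0.00, 0.00) ✓; UB at -8.400° ✓; |UB| = 17.90 ✓; ∠(UB, BS) = 90.00° ✓; |BS| = 15.80 ✓; ∠BSW = 137.5° ✓; |SW| = 9.101 ✓; ∠(SW, WP) = 90.00° ✓; |WP| = 21.50 ✓; ∠WPG = 108.0° ✓; |PG| = 20.60 ✗.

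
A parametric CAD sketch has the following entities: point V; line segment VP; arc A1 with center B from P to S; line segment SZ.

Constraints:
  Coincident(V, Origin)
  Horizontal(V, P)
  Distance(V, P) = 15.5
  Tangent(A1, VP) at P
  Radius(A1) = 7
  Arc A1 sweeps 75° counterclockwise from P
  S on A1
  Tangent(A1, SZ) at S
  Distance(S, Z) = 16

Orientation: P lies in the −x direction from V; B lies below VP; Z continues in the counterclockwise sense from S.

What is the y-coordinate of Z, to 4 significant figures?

-20.64

V is at the origin; VP is horizontal with |VP| = 15.5 and P on the −x side, so P = (-15.50, 0.000). The tangent condition forces BP to be normal to VP, so B = P + (0, -7) = (-15.50, -7.000). On A1, P sits at bearing 90° from B; a 75° counterclockwise sweep puts S at bearing 165°, so S = B + 7.0·(cos 165°, sin 165°) = (-22.26, -5.188). The tangent condition forces BS to be normal to SZ, so SZ runs along (−sin 165°, cos 165°); with |SZ| = 16.0, Z = (-26.40, -20.64). So Z.y = -20.64.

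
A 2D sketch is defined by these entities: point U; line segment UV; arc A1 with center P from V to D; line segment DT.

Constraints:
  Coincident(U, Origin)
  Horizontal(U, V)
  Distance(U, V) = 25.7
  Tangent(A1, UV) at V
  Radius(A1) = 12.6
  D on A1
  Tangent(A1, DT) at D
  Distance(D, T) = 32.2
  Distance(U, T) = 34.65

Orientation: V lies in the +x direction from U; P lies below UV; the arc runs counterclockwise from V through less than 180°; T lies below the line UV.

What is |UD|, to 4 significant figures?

16.05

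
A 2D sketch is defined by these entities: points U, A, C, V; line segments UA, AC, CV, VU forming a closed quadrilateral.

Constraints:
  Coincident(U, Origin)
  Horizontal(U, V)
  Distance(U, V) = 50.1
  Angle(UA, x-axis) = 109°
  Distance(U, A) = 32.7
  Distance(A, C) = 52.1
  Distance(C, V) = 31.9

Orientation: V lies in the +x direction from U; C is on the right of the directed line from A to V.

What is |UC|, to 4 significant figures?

23.03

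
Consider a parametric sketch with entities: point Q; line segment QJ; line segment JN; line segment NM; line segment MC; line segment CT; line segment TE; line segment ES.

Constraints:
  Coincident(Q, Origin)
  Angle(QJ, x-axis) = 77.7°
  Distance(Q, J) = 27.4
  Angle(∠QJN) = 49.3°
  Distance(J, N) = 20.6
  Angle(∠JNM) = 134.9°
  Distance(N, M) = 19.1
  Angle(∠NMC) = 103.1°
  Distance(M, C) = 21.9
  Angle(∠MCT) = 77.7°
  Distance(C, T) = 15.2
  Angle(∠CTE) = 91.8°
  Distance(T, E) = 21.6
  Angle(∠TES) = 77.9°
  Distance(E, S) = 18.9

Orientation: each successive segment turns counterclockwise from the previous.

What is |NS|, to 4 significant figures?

26.70

∠CTE = 91.8° gives TE at 160.9° from the x-axis; with |TE| = 21.6, E = (-14.56, 9.423). ∠TES = 77.9° gives ES at -97.00° from the x-axis; with |ES| = 18.9, S = (-16.86, -9.336). Then |NS| = |S − N| = 26.70.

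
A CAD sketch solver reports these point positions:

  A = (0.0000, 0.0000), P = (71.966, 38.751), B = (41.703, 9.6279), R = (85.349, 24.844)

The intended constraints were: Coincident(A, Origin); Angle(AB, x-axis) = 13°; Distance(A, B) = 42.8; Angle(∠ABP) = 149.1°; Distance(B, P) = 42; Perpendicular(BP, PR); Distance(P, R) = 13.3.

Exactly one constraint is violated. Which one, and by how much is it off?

Distance(P, R) = 13.3 — off by 6.00.

A = (0.00, 0.00) ✓; AB at 13.00° ✓; |AB| = 42.80 ✓; ∠ABP = 149.1° ✓; |BP| = 42.00 ✓; ∠(BP, PR) = 90.00° ✓; |PR| = 19.30 ✗.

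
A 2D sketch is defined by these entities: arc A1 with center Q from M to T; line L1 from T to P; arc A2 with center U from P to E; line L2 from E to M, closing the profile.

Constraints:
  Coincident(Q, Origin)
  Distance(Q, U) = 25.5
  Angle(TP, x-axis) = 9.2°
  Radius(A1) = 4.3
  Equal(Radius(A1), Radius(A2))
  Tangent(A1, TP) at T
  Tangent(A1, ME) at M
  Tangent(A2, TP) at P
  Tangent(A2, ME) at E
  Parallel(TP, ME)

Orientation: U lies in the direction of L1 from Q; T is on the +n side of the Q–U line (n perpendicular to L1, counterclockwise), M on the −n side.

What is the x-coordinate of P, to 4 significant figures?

24.48

Tangency of A1 to both parallel lines with radius 4.3 puts T and M at Q ± 4.3·n: T = (-0.6875, 4.245), M = (0.6875, -4.245). Equal radii place P and E the same way about U: P = U + 4.3·n = (24.48, 8.322), E = U − 4.3·n = (25.86, -0.1677). So P.x = 24.48.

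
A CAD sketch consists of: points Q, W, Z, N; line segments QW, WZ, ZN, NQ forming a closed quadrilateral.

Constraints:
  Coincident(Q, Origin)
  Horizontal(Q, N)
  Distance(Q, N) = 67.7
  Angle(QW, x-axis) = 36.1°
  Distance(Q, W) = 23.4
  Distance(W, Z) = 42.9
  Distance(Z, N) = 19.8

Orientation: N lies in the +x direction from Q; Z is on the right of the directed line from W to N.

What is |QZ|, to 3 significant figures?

54.1

Checks: |WZ| = 42.90 ✓; |ZN| = 19.80 ✓.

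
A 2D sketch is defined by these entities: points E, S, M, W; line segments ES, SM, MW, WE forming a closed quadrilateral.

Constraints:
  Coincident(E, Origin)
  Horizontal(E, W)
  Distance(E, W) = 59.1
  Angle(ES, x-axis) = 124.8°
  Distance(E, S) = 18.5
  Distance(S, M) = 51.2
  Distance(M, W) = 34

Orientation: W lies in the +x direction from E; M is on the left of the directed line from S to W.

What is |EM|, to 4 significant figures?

47.84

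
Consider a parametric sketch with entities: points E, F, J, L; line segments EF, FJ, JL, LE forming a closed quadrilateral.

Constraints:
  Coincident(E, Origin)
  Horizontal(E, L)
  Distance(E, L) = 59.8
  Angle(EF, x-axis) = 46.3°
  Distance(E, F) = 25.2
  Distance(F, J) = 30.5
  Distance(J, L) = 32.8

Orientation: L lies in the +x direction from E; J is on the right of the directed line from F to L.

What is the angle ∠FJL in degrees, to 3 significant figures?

93.5°

Checks: |FJ| = 30.50 ✓; |JL| = 32.80 ✓.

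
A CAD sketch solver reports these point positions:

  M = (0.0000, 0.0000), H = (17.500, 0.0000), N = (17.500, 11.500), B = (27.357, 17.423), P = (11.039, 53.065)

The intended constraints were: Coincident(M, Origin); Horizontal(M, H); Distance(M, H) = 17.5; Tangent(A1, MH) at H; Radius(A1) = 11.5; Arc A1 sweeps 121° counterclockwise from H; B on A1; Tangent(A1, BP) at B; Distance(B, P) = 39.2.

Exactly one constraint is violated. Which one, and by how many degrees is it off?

Tangent(A1, BP) at B — off by 6.40°.

M = (0.00, 0.00) ✓; M.y = 0.00, H.y = 0.00 ✓; |MH| = 17.50 ✓; ∠(NH, HM) = 90.00° ✓; |NH| = 11.50 ✓; bearing(N→B) − bearing(N→H) = 121.0° ✓; |NB| = 11.50 ✓; ∠(NB, BP) = 96.40° ✗; |BP| = 39.20 ✓.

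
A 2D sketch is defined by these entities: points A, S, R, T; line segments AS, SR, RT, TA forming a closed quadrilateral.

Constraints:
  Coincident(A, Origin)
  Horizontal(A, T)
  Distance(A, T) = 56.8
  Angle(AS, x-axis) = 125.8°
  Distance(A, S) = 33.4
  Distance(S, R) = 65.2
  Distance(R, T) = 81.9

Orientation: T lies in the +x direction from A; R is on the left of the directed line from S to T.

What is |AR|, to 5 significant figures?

79.100

Checks: |SR| = 65.20 ✓; |RT| = 81.90 ✓.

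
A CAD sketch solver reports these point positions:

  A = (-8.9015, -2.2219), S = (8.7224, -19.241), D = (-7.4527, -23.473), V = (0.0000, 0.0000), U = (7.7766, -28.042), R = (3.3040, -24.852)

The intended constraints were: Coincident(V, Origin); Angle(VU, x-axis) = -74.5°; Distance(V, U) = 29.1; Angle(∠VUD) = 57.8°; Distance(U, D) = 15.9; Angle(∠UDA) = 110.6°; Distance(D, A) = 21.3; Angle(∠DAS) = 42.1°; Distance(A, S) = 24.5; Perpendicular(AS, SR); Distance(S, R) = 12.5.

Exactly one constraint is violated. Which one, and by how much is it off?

Distance(S, R) = 12.5 — off by 4.70.

V = (0.00, 0.00) ✓; VU at -74.50° ✓; |VU| = 29.10 ✓; ∠VUD = 57.80° ✓; |UD| = 15.90 ✓; ∠UDA = 110.6° ✓; |DA| = 21.30 ✓; ∠DAS = 42.10° ✓; |AS| = 24.50 ✓; ∠(AS, SR) = 90.00° ✓; |SR| = 7.800 ✗.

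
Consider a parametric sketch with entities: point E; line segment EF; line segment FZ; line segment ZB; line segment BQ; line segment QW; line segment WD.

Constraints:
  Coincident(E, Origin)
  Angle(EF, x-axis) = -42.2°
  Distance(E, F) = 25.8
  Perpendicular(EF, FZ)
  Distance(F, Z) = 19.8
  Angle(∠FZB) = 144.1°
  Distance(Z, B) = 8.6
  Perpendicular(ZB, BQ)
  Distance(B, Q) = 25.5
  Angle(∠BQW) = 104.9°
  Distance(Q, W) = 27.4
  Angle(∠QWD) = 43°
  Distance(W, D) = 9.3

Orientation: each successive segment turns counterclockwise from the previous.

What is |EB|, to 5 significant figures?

33.872

E is at the origin; EF runs at -42.2° with length 25.8, so F = (19.113, -17.330). EF ⟂ FZ, so FZ runs at 47.800°; with |FZ| = 19.8, Z = (32.413, -2.6625). ∠FZB = 144.1° gives ZB at 83.700° from the x-axis; with |ZB| = 8.6, B = (33.357, 5.8856). Then |EB| = |B − E| = 33.872.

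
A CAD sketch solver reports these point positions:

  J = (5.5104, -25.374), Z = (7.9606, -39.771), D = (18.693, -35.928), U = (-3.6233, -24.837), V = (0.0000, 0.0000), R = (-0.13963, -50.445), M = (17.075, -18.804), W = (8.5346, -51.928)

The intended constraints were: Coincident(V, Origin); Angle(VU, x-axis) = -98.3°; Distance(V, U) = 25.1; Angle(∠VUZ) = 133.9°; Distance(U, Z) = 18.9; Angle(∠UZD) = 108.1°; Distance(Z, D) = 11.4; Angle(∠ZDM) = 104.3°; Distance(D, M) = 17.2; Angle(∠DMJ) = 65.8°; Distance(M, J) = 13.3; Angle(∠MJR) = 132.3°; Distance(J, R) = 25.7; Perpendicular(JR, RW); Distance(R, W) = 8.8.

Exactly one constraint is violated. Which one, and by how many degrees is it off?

Perpendicular(JR, RW) — off by 3.00°.

V = (0.00, 0.00) ✓; VU at -98.30° ✓; |VU| = 25.10 ✓; ∠VUZ = 133.9° ✓; |UZ| = 18.90 ✓; ∠UZD = 108.1° ✓; |ZD| = 11.40 ✓; ∠ZDM = 104.3° ✓; |DM| = 17.20 ✓; ∠DMJ = 65.80° ✓; |MJ| = 13.30 ✓; ∠MJR = 132.3° ✓; |JR| = 25.70 ✓; ∠(JR, RW) = 93.00° ✗; |RW| = 8.800 ✓.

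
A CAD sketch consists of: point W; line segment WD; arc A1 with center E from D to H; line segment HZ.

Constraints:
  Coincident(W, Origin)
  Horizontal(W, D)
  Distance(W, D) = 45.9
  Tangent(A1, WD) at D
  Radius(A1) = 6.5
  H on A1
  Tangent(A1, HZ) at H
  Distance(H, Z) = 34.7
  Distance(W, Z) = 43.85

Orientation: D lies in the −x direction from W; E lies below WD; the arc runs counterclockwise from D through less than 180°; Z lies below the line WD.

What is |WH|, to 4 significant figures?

51.68

W is at the origin; WD is horizontal with |WD| = 45.9 and D on the −x side, so D = (-45.90, 0.000). Since A1 is tangent to WD there, ED ⟂ WD, so E = D + (0, -6.5) = (-45.90, -6.500). Since EH ⟂ HZ (tangency), |EZ| = √(6.5² + 34.7²) = 35.30 regardless of where H sits on A1. So Z lies on both circle(W, 43.85) and circle(E, 35.30); the below-WD intersection is Z = (-25.75, -35.49). H is the foot of the tangent from Z: H = (-50.46, -11.13).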